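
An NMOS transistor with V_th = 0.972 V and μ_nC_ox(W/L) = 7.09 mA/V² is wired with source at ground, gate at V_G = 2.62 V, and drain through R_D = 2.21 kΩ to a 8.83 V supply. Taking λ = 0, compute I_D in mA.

I_D = 3.83 mA

V_GS = V_G = 2.62 V, so V_ov = 2.62 − 0.972 = 1.65 V.
Assume saturation: I_D = ½ k_n V_ov² = 0.5 × 7.09 × 1.65² = 9.63 mA, giving V_DS = V_DD − I_D R_D = 8.83 − 9.63 × 2.21 = -12.4 V.
But -12.4 V < V_ov = 1.65 V, so the device is actually in triode.
In triode I_D = k_n[V_ov V_DS − ½ V_DS²] and I_D = (V_DD − V_DS)/R_D. Equating: 7.83 V_DS² − 26.82 V_DS + 8.83 = 0, giving V_DS = 0.369 V (the root below V_ov).
I_D = (8.83 − 0.369) / 2.21 = 3.83 mA.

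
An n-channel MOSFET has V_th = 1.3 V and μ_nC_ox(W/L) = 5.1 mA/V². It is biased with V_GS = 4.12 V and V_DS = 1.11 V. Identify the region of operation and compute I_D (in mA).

V_ov = V_GS − V_th = 4.12 − 1.3 = 2.82 V.
Since V_DS = 1.11 V < V_ov = 2.82 V, the device is in the triode region.
I_D = k_n [V_ov · V_DS − ½ V_DS²] = 5.1 × [2.82 × 1.11 − 0.5 × 1.11²] = 12.8 mA.

Triode; I_D = 12.8 mA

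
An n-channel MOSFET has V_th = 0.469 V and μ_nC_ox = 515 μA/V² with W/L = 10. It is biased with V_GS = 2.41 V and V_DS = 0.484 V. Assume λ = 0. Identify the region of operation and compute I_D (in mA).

k_n = μ_nC_ox · (W/L) = 5.15 mA/V².
V_ov = V_GS − V_th = 2.41 − 0.469 = 1.94 V.
Since V_DS = 0.484 V < V_ov = 1.94 V, the device is in the triode region.
I_D = k_n [V_ov · V_DS − ½ V_DS²] = 5.15 × [1.94 × 0.484 − 0.5 × 0.484²] = 4.23 mA.

Triode; I_D = 4.23 mA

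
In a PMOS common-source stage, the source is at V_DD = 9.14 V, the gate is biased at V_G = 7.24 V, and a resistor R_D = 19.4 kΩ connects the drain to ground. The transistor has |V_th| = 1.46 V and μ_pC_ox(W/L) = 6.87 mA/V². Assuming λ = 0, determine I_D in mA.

I_D = 0.461 mA

V_SG = V_DD − V_G = 9.14 − 7.24 = 1.9 V, so V_ov = 1.9 − 1.46 = 0.44 V.
Assume saturation: I_D = ½ k_p V_ov² = 0.5 × 6.87 × 0.44² = 0.665 mA, giving V_SD = V_DD − I_D R_D = 9.14 − 0.665 × 19.4 = -3.76 V.
But -3.76 V < V_ov = 0.44 V, so the device is actually in triode.
In triode I_D = k_p[V_ov V_SD − ½ V_SD²] and I_D = (V_DD − V_SD)/R_D. Equating: 66.6 V_SD² − 59.64 V_SD + 9.14 = 0, giving V_SD = 0.196 V (the root below V_ov).
I_D = (9.14 − 0.196) / 19.4 = 0.461 mA.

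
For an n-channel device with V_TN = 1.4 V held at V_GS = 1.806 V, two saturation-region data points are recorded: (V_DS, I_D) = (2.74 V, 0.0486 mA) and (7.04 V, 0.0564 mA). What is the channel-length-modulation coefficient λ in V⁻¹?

With V_GS fixed, I_D ∝ (1 + λ V_DS) in saturation, so I_D2/I_D1 = (1 + λ V_DS2)/(1 + λ V_DS1).
0.0564/0.0486 = 1.16 = (1 + 7.04 λ)/(1 + 2.74 λ).
Solving: λ (I_D1 V_DS2 − I_D2 V_DS1) = I_D2 − I_D1, so λ = (0.0564 − 0.0486) / (0.0486 × 7.04 − 0.0564 × 2.74) = 0.0078 / 0.188 = 0.0416 V⁻¹.

λ = 0.0416 V⁻¹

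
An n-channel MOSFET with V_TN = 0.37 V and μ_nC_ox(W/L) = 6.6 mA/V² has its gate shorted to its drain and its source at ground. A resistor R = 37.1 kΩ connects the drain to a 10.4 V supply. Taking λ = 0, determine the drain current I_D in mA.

With gate tied to drain, V_GS = V_DS ≥ V_GS − V_TN, so the device is in saturation.
KCL at the drain: ½ k_n (V_GS − V_TN)² = (V_DD − V_GS)/R.
Let x = V_GS − 0.37. Then 122 x² + x − 10.03 = 0, giving x = 0.282 V (positive root), so V_GS = 0.652 V.
I_D = (V_DD − V_GS)/R = (10.4 − 0.652) / 37.1 = 0.263 mA.

I_D = 0.263 mA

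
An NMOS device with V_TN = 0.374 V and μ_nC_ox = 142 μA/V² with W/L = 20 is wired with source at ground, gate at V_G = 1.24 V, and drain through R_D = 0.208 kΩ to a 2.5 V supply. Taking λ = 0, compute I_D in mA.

I_D = 1.06 mA

V_GS = V_G = 1.24 V, so V_ov = 1.24 − 0.374 = 0.866 V.
k_n = μ_nC_ox · (W/L) = 2.84 mA/V².
Assume saturation: I_D = ½ k_n V_ov² = 0.5 × 2.84 × 0.866² = 1.06 mA, giving V_DS = V_DD − I_D R_D = 2.5 − 1.06 × 0.208 = 2.28 V.
V_DS = 2.28 V ≥ V_ov = 0.866 V, confirming saturation.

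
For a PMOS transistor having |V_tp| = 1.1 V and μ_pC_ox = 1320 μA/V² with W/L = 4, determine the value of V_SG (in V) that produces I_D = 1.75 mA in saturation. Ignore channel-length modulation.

V_SG = 1.91 V

k_p = μ_pC_ox · (W/L) = 5.28 mA/V².
In saturation I_D = ½ k_p (V_SG − |V_tp|)², so V_SG − |V_tp| = √(2 I_D / k_p) = √(2 × 1.75 / 5.28) = 0.814 V.
V_SG = 1.1 + 0.814 = 1.91 V.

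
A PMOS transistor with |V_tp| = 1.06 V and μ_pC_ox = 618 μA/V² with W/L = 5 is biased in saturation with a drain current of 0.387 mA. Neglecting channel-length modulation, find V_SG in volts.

V_SG = 1.56 V

k_p = μ_pC_ox · (W/L) = 3.09 mA/V².
In saturation I_D = ½ k_p (V_SG − |V_tp|)², so V_SG − |V_tp| = √(2 I_D / k_p) = √(2 × 0.387 / 3.09) = 0.5 V.
V_SG = 1.06 + 0.5 = 1.56 V.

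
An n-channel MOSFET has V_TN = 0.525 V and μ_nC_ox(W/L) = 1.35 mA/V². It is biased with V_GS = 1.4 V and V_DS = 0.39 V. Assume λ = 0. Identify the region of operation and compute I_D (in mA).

V_ov = V_GS − V_TN = 1.4 − 0.525 = 0.875 V.
Since V_DS = 0.39 V < V_ov = 0.875 V, the device is in the triode region.
I_D = k_n [V_ov · V_DS − ½ V_DS²] = 1.35 × [0.875 × 0.39 − 0.5 × 0.39²] = 0.358 mA.

Triode; I_D = 0.358 mA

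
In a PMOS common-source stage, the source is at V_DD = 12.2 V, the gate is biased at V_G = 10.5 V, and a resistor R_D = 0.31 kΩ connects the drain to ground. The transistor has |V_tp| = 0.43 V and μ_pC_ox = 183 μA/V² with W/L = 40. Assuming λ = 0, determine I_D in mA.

V_SG = V_DD − V_G = 12.2 − 10.5 = 1.7 V, so V_ov = 1.7 − 0.43 = 1.27 V.
k_p = μ_pC_ox · (W/L) = 7.32 mA/V².
Assume saturation: I_D = ½ k_p V_ov² = 0.5 × 7.32 × 1.27² = 5.9 mA, giving V_SD = V_DD − I_D R_D = 12.2 − 5.9 × 0.31 = 10.4 V.
V_SD = 10.4 V ≥ V_ov = 1.27 V, confirming saturation.

I_D = 5.90 mA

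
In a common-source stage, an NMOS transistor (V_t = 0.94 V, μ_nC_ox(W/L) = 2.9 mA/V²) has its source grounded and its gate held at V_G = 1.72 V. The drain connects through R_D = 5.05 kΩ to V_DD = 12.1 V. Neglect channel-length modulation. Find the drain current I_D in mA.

V_GS = V_G = 1.72 V, so V_ov = 1.72 − 0.94 = 0.78 V.
Assume saturation: I_D = ½ k_n V_ov² = 0.5 × 2.9 × 0.78² = 0.882 mA, giving V_DS = V_DD − I_D R_D = 12.1 − 0.882 × 5.05 = 7.64 V.
V_DS = 7.64 V ≥ V_ov = 0.78 V, confirming saturation.

I_D = 0.882 mA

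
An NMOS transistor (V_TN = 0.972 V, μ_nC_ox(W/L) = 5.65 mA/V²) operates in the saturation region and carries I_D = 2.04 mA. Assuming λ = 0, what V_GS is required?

V_GS = 1.82 V

In saturation I_D = ½ k_n (V_GS − V_TN)², so V_GS − V_TN = √(2 I_D / k_n) = √(2 × 2.04 / 5.65) = 0.85 V.
V_GS = 0.972 + 0.85 = 1.82 V.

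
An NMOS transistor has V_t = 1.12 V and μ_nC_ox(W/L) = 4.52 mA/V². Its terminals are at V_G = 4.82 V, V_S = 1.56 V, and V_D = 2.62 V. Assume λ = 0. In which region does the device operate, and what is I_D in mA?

Triode; I_D = 7.71 mA

V_GS = V_G − V_S = 4.82 − 1.56 = 3.26 V; V_DS = V_D − V_S = 2.62 − 1.56 = 1.06 V.
V_ov = V_GS − V_t = 3.26 − 1.12 = 2.14 V.
Since V_DS = 1.06 V < V_ov = 2.14 V, the device is in the triode region.
I_D = k_n [V_ov · V_DS − ½ V_DS²] = 4.52 × [2.14 × 1.06 − 0.5 × 1.06²] = 7.71 mA.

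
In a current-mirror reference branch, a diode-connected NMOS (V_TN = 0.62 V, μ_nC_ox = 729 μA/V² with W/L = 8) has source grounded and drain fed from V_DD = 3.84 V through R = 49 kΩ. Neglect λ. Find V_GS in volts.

With gate tied to drain, V_GS = V_DS ≥ V_GS − V_TN, so the device is in saturation.
k_n = μ_nC_ox · (W/L) = 5.832 mA/V².
KCL at the drain: ½ k_n (V_GS − V_TN)² = (V_DD − V_GS)/R.
Let x = V_GS − 0.62. Then 143 x² + x − 3.22 = 0, giving x = 0.147 V (positive root), so V_GS = 0.767 V.
I_D = (V_DD − V_GS)/R = (3.84 − 0.767) / 49 = 0.0627 mA.

V_GS = 0.767 V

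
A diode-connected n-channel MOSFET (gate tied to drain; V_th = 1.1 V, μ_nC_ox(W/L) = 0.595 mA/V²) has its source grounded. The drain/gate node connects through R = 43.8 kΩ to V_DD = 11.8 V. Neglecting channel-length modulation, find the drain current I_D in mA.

With gate tied to drain, V_GS = V_DS ≥ V_GS − V_th, so the device is in saturation.
KCL at the drain: ½ k_n (V_GS − V_th)² = (V_DD − V_GS)/R.
Let x = V_GS − 1.1. Then 13 x² + x − 10.7 = 0, giving x = 0.869 V (positive root), so V_GS = 1.97 V.
I_D = (V_DD − V_GS)/R = (11.8 − 1.97) / 43.8 = 0.224 mA.

I_D = 0.224 mA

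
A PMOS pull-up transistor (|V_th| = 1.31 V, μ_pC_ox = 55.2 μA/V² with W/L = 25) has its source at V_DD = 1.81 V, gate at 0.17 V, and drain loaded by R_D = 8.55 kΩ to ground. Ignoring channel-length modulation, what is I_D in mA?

V_SG = V_DD − V_G = 1.81 − 0.17 = 1.64 V, so V_ov = 1.64 − 1.31 = 0.33 V.
k_p = μ_pC_ox · (W/L) = 1.38 mA/V².
Assume saturation: I_D = ½ k_p V_ov² = 0.5 × 1.38 × 0.33² = 0.0751 mA, giving V_SD = V_DD − I_D R_D = 1.81 − 0.0751 × 8.55 = 1.17 V.
V_SD = 1.17 V ≥ V_ov = 0.33 V, confirming saturation.

I_D = 0.0751 mA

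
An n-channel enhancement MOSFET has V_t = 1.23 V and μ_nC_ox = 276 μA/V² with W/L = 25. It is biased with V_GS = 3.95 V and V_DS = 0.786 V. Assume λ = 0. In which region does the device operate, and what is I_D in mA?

k_n = μ_nC_ox · (W/L) = 6.9 mA/V².
V_ov = V_GS − V_t = 3.95 − 1.23 = 2.72 V.
Since V_DS = 0.786 V < V_ov = 2.72 V, the device is in the triode region.
I_D = k_n [V_ov · V_DS − ½ V_DS²] = 6.9 × [2.72 × 0.786 − 0.5 × 0.786²] = 12.6 mA.

Triode; I_D = 12.6 mA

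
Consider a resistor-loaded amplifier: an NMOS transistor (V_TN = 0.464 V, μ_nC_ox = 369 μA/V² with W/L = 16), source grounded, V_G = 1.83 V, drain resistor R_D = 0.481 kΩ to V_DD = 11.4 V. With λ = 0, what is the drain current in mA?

I_D = 5.51 mA

V_GS = V_G = 1.83 V, so V_ov = 1.83 − 0.464 = 1.37 V.
k_n = μ_nC_ox · (W/L) = 5.904 mA/V².
Assume saturation: I_D = ½ k_n V_ov² = 0.5 × 5.904 × 1.37² = 5.51 mA, giving V_DS = V_DD − I_D R_D = 11.4 − 5.51 × 0.481 = 8.75 V.
V_DS = 8.75 V ≥ V_ov = 1.37 V, confirming saturation.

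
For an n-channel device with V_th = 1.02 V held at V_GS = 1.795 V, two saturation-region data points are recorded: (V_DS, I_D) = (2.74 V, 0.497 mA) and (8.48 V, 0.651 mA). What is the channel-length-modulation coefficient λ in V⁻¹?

With V_GS fixed, I_D ∝ (1 + λ V_DS) in saturation, so I_D2/I_D1 = (1 + λ V_DS2)/(1 + λ V_DS1).
0.651/0.497 = 1.31 = (1 + 8.48 λ)/(1 + 2.74 λ).
Solving: λ (I_D1 V_DS2 − I_D2 V_DS1) = I_D2 − I_D1, so λ = (0.651 − 0.497) / (0.497 × 8.48 − 0.651 × 2.74) = 0.154 / 2.43 = 0.0634 V⁻¹.

λ = 0.0634 V⁻¹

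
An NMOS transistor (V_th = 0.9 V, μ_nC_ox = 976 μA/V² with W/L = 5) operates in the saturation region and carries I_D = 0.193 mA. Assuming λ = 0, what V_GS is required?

k_n = μ_nC_ox · (W/L) = 4.88 mA/V².
In saturation I_D = ½ k_n (V_GS − V_th)², so V_GS − V_th = √(2 I_D / k_n) = √(2 × 0.193 / 4.88) = 0.281 V.
V_GS = 0.9 + 0.281 = 1.18 V.

V_GS = 1.18 V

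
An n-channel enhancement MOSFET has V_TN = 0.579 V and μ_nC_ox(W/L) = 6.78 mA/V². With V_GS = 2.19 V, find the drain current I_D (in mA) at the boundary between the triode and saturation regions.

I_D = 8.80 mA

At the boundary V_DS = V_ov = V_GS − V_TN = 2.19 − 0.579 = 1.61 V.
I_D = ½ k_n V_ov² = 0.5 × 6.78 × 1.61² = 8.8 mA.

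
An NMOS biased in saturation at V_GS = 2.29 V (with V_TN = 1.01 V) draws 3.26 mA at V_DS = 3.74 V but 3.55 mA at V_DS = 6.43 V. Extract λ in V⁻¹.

λ = 0.0377 V⁻¹

With V_GS fixed, I_D ∝ (1 + λ V_DS) in saturation, so I_D2/I_D1 = (1 + λ V_DS2)/(1 + λ V_DS1).
3.55/3.26 = 1.089 = (1 + 6.43 λ)/(1 + 3.74 λ).
Solving: λ (I_D1 V_DS2 − I_D2 V_DS1) = I_D2 − I_D1, so λ = (3.55 − 3.26) / (3.26 × 6.43 − 3.55 × 3.74) = 0.29 / 7.68 = 0.0377 V⁻¹.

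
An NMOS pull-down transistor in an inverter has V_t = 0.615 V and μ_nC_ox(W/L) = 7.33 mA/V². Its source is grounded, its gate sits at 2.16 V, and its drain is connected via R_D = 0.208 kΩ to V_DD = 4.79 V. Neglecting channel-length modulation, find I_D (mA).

I_D = 8.75 mA

V_GS = V_G = 2.16 V, so V_ov = 2.16 − 0.615 = 1.55 V.
Assume saturation: I_D = ½ k_n V_ov² = 0.5 × 7.33 × 1.55² = 8.75 mA, giving V_DS = V_DD − I_D R_D = 4.79 − 8.75 × 0.208 = 2.97 V.
V_DS = 2.97 V ≥ V_ov = 1.55 V, confirming saturation.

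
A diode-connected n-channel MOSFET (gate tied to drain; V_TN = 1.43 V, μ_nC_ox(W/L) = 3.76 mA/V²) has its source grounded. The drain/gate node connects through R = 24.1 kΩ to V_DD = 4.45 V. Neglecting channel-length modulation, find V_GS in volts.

With gate tied to drain, V_GS = V_DS ≥ V_GS − V_TN, so the device is in saturation.
KCL at the drain: ½ k_n (V_GS − V_TN)² = (V_DD − V_GS)/R.
Let x = V_GS − 1.43. Then 45.3 x² + x − 3.02 = 0, giving x = 0.247 V (positive root), so V_GS = 1.68 V.
I_D = (V_DD − V_GS)/R = (4.45 − 1.68) / 24.1 = 0.115 mA.

V_GS = 1.68 V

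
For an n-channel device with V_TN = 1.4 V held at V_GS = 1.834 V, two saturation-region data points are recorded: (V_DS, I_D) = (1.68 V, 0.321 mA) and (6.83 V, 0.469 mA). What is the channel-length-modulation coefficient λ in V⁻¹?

With V_GS fixed, I_D ∝ (1 + λ V_DS) in saturation, so I_D2/I_D1 = (1 + λ V_DS2)/(1 + λ V_DS1).
0.469/0.321 = 1.461 = (1 + 6.83 λ)/(1 + 1.68 λ).
Solving: λ (I_D1 V_DS2 − I_D2 V_DS1) = I_D2 − I_D1, so λ = (0.469 − 0.321) / (0.321 × 6.83 − 0.469 × 1.68) = 0.148 / 1.4 = 0.105 V⁻¹.

λ = 0.105 V⁻¹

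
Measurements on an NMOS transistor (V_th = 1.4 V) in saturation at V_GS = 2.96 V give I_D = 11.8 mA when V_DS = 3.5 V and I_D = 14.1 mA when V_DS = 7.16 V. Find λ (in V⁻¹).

With V_GS fixed, I_D ∝ (1 + λ V_DS) in saturation, so I_D2/I_D1 = (1 + λ V_DS2)/(1 + λ V_DS1).
14.1/11.8 = 1.195 = (1 + 7.16 λ)/(1 + 3.5 λ).
Solving: λ (I_D1 V_DS2 − I_D2 V_DS1) = I_D2 − I_D1, so λ = (14.1 − 11.8) / (11.8 × 7.16 − 14.1 × 3.5) = 2.3 / 35.1 = 0.0655 V⁻¹.

λ = 0.0655 V⁻¹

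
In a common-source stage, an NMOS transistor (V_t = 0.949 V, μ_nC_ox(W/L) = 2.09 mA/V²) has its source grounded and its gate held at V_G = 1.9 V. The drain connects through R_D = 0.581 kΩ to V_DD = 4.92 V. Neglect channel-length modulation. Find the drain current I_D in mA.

V_GS = V_G = 1.9 V, so V_ov = 1.9 − 0.949 = 0.951 V.
Assume saturation: I_D = ½ k_n V_ov² = 0.5 × 2.09 × 0.951² = 0.945 mA, giving V_DS = V_DD − I_D R_D = 4.92 − 0.945 × 0.581 = 4.37 V.
V_DS = 4.37 V ≥ V_ov = 0.951 V, confirming saturation.

I_D = 0.945 mA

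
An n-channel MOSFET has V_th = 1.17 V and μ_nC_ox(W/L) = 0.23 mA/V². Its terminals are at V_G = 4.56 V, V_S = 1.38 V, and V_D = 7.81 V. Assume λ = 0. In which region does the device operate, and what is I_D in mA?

Saturation; I_D = 0.465 mA

V_GS = V_G − V_S = 4.56 − 1.38 = 3.18 V; V_DS = V_D − V_S = 7.81 − 1.38 = 6.43 V.
V_ov = V_GS − V_th = 3.18 − 1.17 = 2.01 V.
Since V_DS = 6.43 V ≥ V_ov = 2.01 V, the device is in saturation.
I_D = ½ k_n V_ov² = 0.5 × 0.23 × 2.01² = 0.465 mA.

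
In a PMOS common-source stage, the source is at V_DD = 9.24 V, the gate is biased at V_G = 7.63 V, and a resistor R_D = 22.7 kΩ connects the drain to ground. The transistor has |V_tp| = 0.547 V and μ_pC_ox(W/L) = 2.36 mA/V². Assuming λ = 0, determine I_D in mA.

I_D = 0.399 mA

V_SG = V_DD − V_G = 9.24 − 7.63 = 1.61 V, so V_ov = 1.61 − 0.547 = 1.06 V.
Assume saturation: I_D = ½ k_p V_ov² = 0.5 × 2.36 × 1.06² = 1.33 mA, giving V_SD = V_DD − I_D R_D = 9.24 − 1.33 × 22.7 = -21 V.
But -21 V < V_ov = 1.06 V, so the device is actually in triode.
In triode I_D = k_p[V_ov V_SD − ½ V_SD²] and I_D = (V_DD − V_SD)/R_D. Equating: 26.8 V_SD² − 57.95 V_SD + 9.24 = 0, giving V_SD = 0.173 V (the root below V_ov).
I_D = (9.24 − 0.173) / 22.7 = 0.399 mA.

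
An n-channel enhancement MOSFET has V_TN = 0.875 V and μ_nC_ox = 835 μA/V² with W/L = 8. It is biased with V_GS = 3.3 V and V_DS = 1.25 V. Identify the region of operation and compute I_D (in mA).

Triode; I_D = 15.0 mA

k_n = μ_nC_ox · (W/L) = 6.68 mA/V².
V_ov = V_GS − V_TN = 3.3 − 0.875 = 2.42 V.
Since V_DS = 1.25 V < V_ov = 2.42 V, the device is in the triode region.
I_D = k_n [V_ov · V_DS − ½ V_DS²] = 6.68 × [2.42 × 1.25 − 0.5 × 1.25²] = 15 mA.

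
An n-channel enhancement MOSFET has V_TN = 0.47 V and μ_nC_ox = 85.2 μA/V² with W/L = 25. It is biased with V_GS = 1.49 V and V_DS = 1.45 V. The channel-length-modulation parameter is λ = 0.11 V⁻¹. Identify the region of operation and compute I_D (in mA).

k_n = μ_nC_ox · (W/L) = 2.13 mA/V².
V_ov = V_GS − V_TN = 1.49 − 0.47 = 1.02 V.
Since V_DS = 1.45 V ≥ V_ov = 1.02 V, the device is in saturation.
I_D = ½ k_n V_ov² (1 + λ V_DS) = 0.5 × 2.13 × 1.02² × (1 + 0.11 × 1.45) = 1.28 mA.

Saturation; I_D = 1.28 mA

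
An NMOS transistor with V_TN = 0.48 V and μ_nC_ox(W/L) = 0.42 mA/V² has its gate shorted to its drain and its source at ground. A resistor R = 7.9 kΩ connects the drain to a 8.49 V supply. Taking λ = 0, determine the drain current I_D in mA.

I_D = 0.771 mA

With gate tied to drain, V_GS = V_DS ≥ V_GS − V_TN, so the device is in saturation.
KCL at the drain: ½ k_n (V_GS − V_TN)² = (V_DD − V_GS)/R.
Let x = V_GS − 0.48. Then 1.66 x² + x − 8.01 = 0, giving x = 1.92 V (positive root), so V_GS = 2.4 V.
I_D = (V_DD − V_GS)/R = (8.49 − 2.4) / 7.9 = 0.771 mA.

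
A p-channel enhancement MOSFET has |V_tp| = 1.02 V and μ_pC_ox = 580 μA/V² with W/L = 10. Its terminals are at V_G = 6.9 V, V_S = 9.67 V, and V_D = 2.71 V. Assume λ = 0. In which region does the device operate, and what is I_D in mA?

Saturation; I_D = 8.88 mA

V_SG = V_S − V_G = 9.67 − 6.9 = 2.77 V; V_SD = V_S − V_D = 9.67 − 2.71 = 6.96 V.
k_p = μ_pC_ox · (W/L) = 5.8 mA/V².
V_ov = V_SG − |V_tp| = 2.77 − 1.02 = 1.75 V.
Since V_SD = 6.96 V ≥ V_ov = 1.75 V, the device is in saturation.
I_D = ½ k_p V_ov² = 0.5 × 5.8 × 1.75² = 8.88 mA.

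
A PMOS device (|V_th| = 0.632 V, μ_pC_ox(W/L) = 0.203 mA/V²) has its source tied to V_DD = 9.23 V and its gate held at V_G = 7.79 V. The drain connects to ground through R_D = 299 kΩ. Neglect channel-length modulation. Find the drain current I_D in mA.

I_D = 0.0302 mA

V_SG = V_DD − V_G = 9.23 − 7.79 = 1.44 V, so V_ov = 1.44 − 0.632 = 0.808 V.
Assume saturation: I_D = ½ k_p V_ov² = 0.5 × 0.203 × 0.808² = 0.0663 mA, giving V_SD = V_DD − I_D R_D = 9.23 − 0.0663 × 299 = -10.6 V.
But -10.6 V < V_ov = 0.808 V, so the device is actually in triode.
In triode I_D = k_p[V_ov V_SD − ½ V_SD²] and I_D = (V_DD − V_SD)/R_D. Equating: 30.3 V_SD² − 50.04 V_SD + 9.23 = 0, giving V_SD = 0.212 V (the root below V_ov).
I_D = (9.23 − 0.212) / 299 = 0.0302 mA.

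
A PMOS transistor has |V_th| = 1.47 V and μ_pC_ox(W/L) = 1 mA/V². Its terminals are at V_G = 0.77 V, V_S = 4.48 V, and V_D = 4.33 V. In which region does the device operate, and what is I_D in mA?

V_SG = V_S − V_G = 4.48 − 0.77 = 3.71 V; V_SD = V_S − V_D = 4.48 − 4.33 = 0.15 V.
V_ov = V_SG − |V_th| = 3.71 − 1.47 = 2.24 V.
Since V_SD = 0.15 V < V_ov = 2.24 V, the device is in the triode region.
I_D = k_p [V_ov · V_SD − ½ V_SD²] = 1 × [2.24 × 0.15 − 0.5 × 0.15²] = 0.325 mA.

Triode; I_D = 0.325 mA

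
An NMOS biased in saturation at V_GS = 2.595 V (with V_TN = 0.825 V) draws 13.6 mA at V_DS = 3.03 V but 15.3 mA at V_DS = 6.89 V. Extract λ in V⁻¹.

With V_GS fixed, I_D ∝ (1 + λ V_DS) in saturation, so I_D2/I_D1 = (1 + λ V_DS2)/(1 + λ V_DS1).
15.3/13.6 = 1.125 = (1 + 6.89 λ)/(1 + 3.03 λ).
Solving: λ (I_D1 V_DS2 − I_D2 V_DS1) = I_D2 − I_D1, so λ = (15.3 − 13.6) / (13.6 × 6.89 − 15.3 × 3.03) = 1.7 / 47.3 = 0.0359 V⁻¹.

λ = 0.0359 V⁻¹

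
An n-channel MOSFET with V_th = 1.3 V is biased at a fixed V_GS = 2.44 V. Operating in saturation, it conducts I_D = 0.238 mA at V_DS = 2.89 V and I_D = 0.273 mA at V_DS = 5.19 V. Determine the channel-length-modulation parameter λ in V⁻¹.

With V_GS fixed, I_D ∝ (1 + λ V_DS) in saturation, so I_D2/I_D1 = (1 + λ V_DS2)/(1 + λ V_DS1).
0.273/0.238 = 1.147 = (1 + 5.19 λ)/(1 + 2.89 λ).
Solving: λ (I_D1 V_DS2 − I_D2 V_DS1) = I_D2 − I_D1, so λ = (0.273 − 0.238) / (0.238 × 5.19 − 0.273 × 2.89) = 0.035 / 0.446 = 0.0784 V⁻¹.

λ = 0.0784 V⁻¹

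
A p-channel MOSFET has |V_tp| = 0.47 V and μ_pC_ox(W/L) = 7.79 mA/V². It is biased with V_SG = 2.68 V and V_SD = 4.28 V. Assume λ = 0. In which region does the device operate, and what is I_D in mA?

V_ov = V_SG − |V_tp| = 2.68 − 0.47 = 2.21 V.
Since V_SD = 4.28 V ≥ V_ov = 2.21 V, the device is in saturation.
I_D = ½ k_p V_ov² = 0.5 × 7.79 × 2.21² = 19 mA.

Saturation; I_D = 19.0 mA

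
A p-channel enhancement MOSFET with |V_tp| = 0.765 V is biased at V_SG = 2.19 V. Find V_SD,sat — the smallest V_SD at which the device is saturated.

V_SD,sat = 1.42 V

The boundary between triode and saturation is V_SD = V_SG − |V_tp| = V_ov.
V_ov = 2.19 − 0.765 = 1.42 V.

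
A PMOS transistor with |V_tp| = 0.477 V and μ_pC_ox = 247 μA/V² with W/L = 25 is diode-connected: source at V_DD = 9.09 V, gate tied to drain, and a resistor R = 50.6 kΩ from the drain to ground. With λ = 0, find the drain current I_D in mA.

I_D = 0.166 mA

With gate tied to drain, V_SG = V_SD ≥ V_SG − |V_tp|, so the device is in saturation.
k_p = μ_pC_ox · (W/L) = 6.175 mA/V².
KCL at the drain: ½ k_p (V_SG − |V_tp|)² = (V_DD − V_SG)/R.
Let x = V_SG − 0.477. Then 156 x² + x − 8.613 = 0, giving x = 0.232 V (positive root), so V_SG = 0.709 V.
I_D = (V_DD − V_SG)/R = (9.09 − 0.709) / 50.6 = 0.166 mA.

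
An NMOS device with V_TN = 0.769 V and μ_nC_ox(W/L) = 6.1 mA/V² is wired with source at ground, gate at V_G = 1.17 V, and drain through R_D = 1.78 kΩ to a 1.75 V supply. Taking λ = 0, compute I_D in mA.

I_D = 0.490 mA

V_GS = V_G = 1.17 V, so V_ov = 1.17 − 0.769 = 0.401 V.
Assume saturation: I_D = ½ k_n V_ov² = 0.5 × 6.1 × 0.401² = 0.49 mA, giving V_DS = V_DD − I_D R_D = 1.75 − 0.49 × 1.78 = 0.877 V.
V_DS = 0.877 V ≥ V_ov = 0.401 V, confirming saturation.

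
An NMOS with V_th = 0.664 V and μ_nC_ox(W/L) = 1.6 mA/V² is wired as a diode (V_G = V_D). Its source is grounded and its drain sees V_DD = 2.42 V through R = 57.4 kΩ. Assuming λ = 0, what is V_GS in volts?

V_GS = 0.849 V

With gate tied to drain, V_GS = V_DS ≥ V_GS − V_th, so the device is in saturation.
KCL at the drain: ½ k_n (V_GS − V_th)² = (V_DD − V_GS)/R.
Let x = V_GS − 0.664. Then 45.9 x² + x − 1.756 = 0, giving x = 0.185 V (positive root), so V_GS = 0.849 V.
I_D = (V_DD − V_GS)/R = (2.42 − 0.849) / 57.4 = 0.0274 mA.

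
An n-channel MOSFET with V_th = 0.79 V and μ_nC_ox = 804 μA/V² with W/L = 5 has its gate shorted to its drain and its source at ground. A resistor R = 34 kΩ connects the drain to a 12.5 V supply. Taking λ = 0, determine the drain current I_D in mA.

I_D = 0.332 mA

With gate tied to drain, V_GS = V_DS ≥ V_GS − V_th, so the device is in saturation.
k_n = μ_nC_ox · (W/L) = 4.02 mA/V².
KCL at the drain: ½ k_n (V_GS − V_th)² = (V_DD − V_GS)/R.
Let x = V_GS − 0.79. Then 68.3 x² + x − 11.71 = 0, giving x = 0.407 V (positive root), so V_GS = 1.2 V.
I_D = (V_DD − V_GS)/R = (12.5 − 1.2) / 34 = 0.332 mA.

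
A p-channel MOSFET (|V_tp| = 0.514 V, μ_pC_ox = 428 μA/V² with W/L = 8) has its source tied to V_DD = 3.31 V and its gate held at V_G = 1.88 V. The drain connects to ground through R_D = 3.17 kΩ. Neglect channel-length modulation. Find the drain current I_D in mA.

I_D = 0.927 mA

V_SG = V_DD − V_G = 3.31 − 1.88 = 1.43 V, so V_ov = 1.43 − 0.514 = 0.916 V.
k_p = μ_pC_ox · (W/L) = 3.424 mA/V².
Assume saturation: I_D = ½ k_p V_ov² = 0.5 × 3.424 × 0.916² = 1.44 mA, giving V_SD = V_DD − I_D R_D = 3.31 − 1.44 × 3.17 = -1.24 V.
But -1.24 V < V_ov = 0.916 V, so the device is actually in triode.
In triode I_D = k_p[V_ov V_SD − ½ V_SD²] and I_D = (V_DD − V_SD)/R_D. Equating: 5.43 V_SD² − 10.94 V_SD + 3.31 = 0, giving V_SD = 0.371 V (the root below V_ov).
I_D = (3.31 − 0.371) / 3.17 = 0.927 mA.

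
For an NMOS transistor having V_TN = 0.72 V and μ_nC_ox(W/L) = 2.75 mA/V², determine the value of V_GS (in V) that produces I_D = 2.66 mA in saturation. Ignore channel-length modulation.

V_GS = 2.11 V

In saturation I_D = ½ k_n (V_GS − V_TN)², so V_GS − V_TN = √(2 I_D / k_n) = √(2 × 2.66 / 2.75) = 1.39 V.
V_GS = 0.72 + 1.39 = 2.11 V.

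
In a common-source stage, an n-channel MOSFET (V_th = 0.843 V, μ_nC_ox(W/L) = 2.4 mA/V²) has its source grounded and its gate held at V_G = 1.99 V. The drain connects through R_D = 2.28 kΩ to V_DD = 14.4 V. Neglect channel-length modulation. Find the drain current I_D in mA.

I_D = 1.58 mA

V_GS = V_G = 1.99 V, so V_ov = 1.99 − 0.843 = 1.15 V.
Assume saturation: I_D = ½ k_n V_ov² = 0.5 × 2.4 × 1.15² = 1.58 mA, giving V_DS = V_DD − I_D R_D = 14.4 − 1.58 × 2.28 = 10.8 V.
V_DS = 10.8 V ≥ V_ov = 1.15 V, confirming saturation.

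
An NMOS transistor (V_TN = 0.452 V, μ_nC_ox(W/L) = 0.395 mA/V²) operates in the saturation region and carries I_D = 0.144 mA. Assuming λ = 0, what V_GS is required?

V_GS = 1.31 V

In saturation I_D = ½ k_n (V_GS − V_TN)², so V_GS − V_TN = √(2 I_D / k_n) = √(2 × 0.144 / 0.395) = 0.854 V.
V_GS = 0.452 + 0.854 = 1.31 V.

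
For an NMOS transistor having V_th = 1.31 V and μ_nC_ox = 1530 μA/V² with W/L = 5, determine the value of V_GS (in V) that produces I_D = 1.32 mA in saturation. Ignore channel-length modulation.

V_GS = 1.90 V

k_n = μ_nC_ox · (W/L) = 7.65 mA/V².
In saturation I_D = ½ k_n (V_GS − V_th)², so V_GS − V_th = √(2 I_D / k_n) = √(2 × 1.32 / 7.65) = 0.587 V.
V_GS = 1.31 + 0.587 = 1.9 V.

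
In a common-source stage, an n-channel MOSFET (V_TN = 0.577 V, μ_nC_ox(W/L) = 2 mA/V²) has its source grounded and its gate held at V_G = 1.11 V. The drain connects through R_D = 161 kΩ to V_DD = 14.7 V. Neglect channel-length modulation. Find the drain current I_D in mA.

I_D = 0.0907 mA

V_GS = V_G = 1.11 V, so V_ov = 1.11 − 0.577 = 0.533 V.
Assume saturation: I_D = ½ k_n V_ov² = 0.5 × 2 × 0.533² = 0.284 mA, giving V_DS = V_DD − I_D R_D = 14.7 − 0.284 × 161 = -31 V.
But -31 V < V_ov = 0.533 V, so the device is actually in triode.
In triode I_D = k_n[V_ov V_DS − ½ V_DS²] and I_D = (V_DD − V_DS)/R_D. Equating: 161 V_DS² − 172.6 V_DS + 14.7 = 0, giving V_DS = 0.0933 V (the root below V_ov).
I_D = (14.7 − 0.0933) / 161 = 0.0907 mA.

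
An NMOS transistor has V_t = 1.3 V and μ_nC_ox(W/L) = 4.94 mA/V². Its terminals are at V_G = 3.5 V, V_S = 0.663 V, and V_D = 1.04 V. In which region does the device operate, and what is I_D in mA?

Triode; I_D = 2.51 mA

V_GS = V_G − V_S = 3.5 − 0.663 = 2.84 V; V_DS = V_D − V_S = 1.04 − 0.663 = 0.377 V.
V_ov = V_GS − V_t = 2.84 − 1.3 = 1.54 V.
Since V_DS = 0.377 V < V_ov = 1.54 V, the device is in the triode region.
I_D = k_n [V_ov · V_DS − ½ V_DS²] = 4.94 × [1.54 × 0.377 − 0.5 × 0.377²] = 2.51 mA.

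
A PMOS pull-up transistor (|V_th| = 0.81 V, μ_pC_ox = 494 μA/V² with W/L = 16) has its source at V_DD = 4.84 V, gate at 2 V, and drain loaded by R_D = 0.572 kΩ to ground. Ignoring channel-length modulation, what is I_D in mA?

I_D = 7.52 mA

V_SG = V_DD − V_G = 4.84 − 2 = 2.84 V, so V_ov = 2.84 − 0.81 = 2.03 V.
k_p = μ_pC_ox · (W/L) = 7.904 mA/V².
Assume saturation: I_D = ½ k_p V_ov² = 0.5 × 7.904 × 2.03² = 16.3 mA, giving V_SD = V_DD − I_D R_D = 4.84 − 16.3 × 0.572 = -4.48 V.
But -4.48 V < V_ov = 2.03 V, so the device is actually in triode.
In triode I_D = k_p[V_ov V_SD − ½ V_SD²] and I_D = (V_DD − V_SD)/R_D. Equating: 2.26 V_SD² − 10.18 V_SD + 4.84 = 0, giving V_SD = 0.54 V (the root below V_ov).
I_D = (4.84 − 0.54) / 0.572 = 7.52 mA.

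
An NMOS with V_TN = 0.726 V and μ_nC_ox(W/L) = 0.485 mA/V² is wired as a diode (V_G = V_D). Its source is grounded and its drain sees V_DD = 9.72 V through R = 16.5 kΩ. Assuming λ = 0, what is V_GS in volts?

V_GS = 2.11 V

With gate tied to drain, V_GS = V_DS ≥ V_GS − V_TN, so the device is in saturation.
KCL at the drain: ½ k_n (V_GS − V_TN)² = (V_DD − V_GS)/R.
Let x = V_GS − 0.726. Then 4 x² + x − 8.994 = 0, giving x = 1.38 V (positive root), so V_GS = 2.11 V.
I_D = (V_DD − V_GS)/R = (9.72 − 2.11) / 16.5 = 0.461 mA.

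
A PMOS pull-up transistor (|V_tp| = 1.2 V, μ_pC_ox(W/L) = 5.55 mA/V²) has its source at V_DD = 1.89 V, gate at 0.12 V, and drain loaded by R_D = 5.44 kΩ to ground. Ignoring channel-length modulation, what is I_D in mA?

V_SG = V_DD − V_G = 1.89 − 0.12 = 1.77 V, so V_ov = 1.77 − 1.2 = 0.57 V.
Assume saturation: I_D = ½ k_p V_ov² = 0.5 × 5.55 × 0.57² = 0.902 mA, giving V_SD = V_DD − I_D R_D = 1.89 − 0.902 × 5.44 = -3.01 V.
But -3.01 V < V_ov = 0.57 V, so the device is actually in triode.
In triode I_D = k_p[V_ov V_SD − ½ V_SD²] and I_D = (V_DD − V_SD)/R_D. Equating: 15.1 V_SD² − 18.21 V_SD + 1.89 = 0, giving V_SD = 0.115 V (the root below V_ov).
I_D = (1.89 − 0.115) / 5.44 = 0.326 mA.

I_D = 0.326 mA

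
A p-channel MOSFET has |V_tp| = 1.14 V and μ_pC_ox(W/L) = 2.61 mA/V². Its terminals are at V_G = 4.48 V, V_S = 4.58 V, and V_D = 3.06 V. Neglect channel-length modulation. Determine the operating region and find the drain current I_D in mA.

Cutoff; I_D = 0 mA

V_SG = V_S − V_G = 4.58 − 4.48 = 0.1 V; V_SD = V_S − V_D = 4.58 − 3.06 = 1.52 V.
V_SG = 0.1 V < |V_tp| = 1.14 V, so the transistor is in cutoff.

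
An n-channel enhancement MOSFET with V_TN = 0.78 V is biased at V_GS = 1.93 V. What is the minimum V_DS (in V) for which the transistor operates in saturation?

The boundary between triode and saturation is V_DS = V_GS − V_TN = V_ov.
V_ov = 1.93 − 0.78 = 1.15 V.

V_DS,sat = 1.15 V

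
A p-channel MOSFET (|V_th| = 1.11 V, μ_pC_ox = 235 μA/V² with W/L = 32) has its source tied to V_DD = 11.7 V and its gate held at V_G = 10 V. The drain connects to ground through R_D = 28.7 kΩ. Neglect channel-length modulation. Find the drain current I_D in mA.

I_D = 0.404 mA

V_SG = V_DD − V_G = 11.7 − 10 = 1.7 V, so V_ov = 1.7 − 1.11 = 0.59 V.
k_p = μ_pC_ox · (W/L) = 7.52 mA/V².
Assume saturation: I_D = ½ k_p V_ov² = 0.5 × 7.52 × 0.59² = 1.31 mA, giving V_SD = V_DD − I_D R_D = 11.7 − 1.31 × 28.7 = -25.9 V.
But -25.9 V < V_ov = 0.59 V, so the device is actually in triode.
In triode I_D = k_p[V_ov V_SD − ½ V_SD²] and I_D = (V_DD − V_SD)/R_D. Equating: 108 V_SD² − 128.3 V_SD + 11.7 = 0, giving V_SD = 0.0995 V (the root below V_ov).
I_D = (11.7 − 0.0995) / 28.7 = 0.404 mA.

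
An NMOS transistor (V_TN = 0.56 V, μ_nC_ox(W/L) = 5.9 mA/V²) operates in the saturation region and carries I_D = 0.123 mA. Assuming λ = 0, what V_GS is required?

In saturation I_D = ½ k_n (V_GS − V_TN)², so V_GS − V_TN = √(2 I_D / k_n) = √(2 × 0.123 / 5.9) = 0.204 V.
V_GS = 0.56 + 0.204 = 0.764 V.

V_GS = 0.764 V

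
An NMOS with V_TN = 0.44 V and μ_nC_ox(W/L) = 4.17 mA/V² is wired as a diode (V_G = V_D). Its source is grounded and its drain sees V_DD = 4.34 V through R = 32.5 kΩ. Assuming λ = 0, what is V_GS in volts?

With gate tied to drain, V_GS = V_DS ≥ V_GS − V_TN, so the device is in saturation.
KCL at the drain: ½ k_n (V_GS − V_TN)² = (V_DD − V_GS)/R.
Let x = V_GS − 0.44. Then 67.8 x² + x − 3.9 = 0, giving x = 0.233 V (positive root), so V_GS = 0.673 V.
I_D = (V_DD − V_GS)/R = (4.34 − 0.673) / 32.5 = 0.113 mA.

V_GS = 0.673 V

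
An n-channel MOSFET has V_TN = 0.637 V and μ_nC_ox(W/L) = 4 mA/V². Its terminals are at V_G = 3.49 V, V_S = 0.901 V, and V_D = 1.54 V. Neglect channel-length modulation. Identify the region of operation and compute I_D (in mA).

V_GS = V_G − V_S = 3.49 − 0.901 = 2.59 V; V_DS = V_D − V_S = 1.54 − 0.901 = 0.639 V.
V_ov = V_GS − V_TN = 2.59 − 0.637 = 1.95 V.
Since V_DS = 0.639 V < V_ov = 1.95 V, the device is in the triode region.
I_D = k_n [V_ov · V_DS − ½ V_DS²] = 4 × [1.95 × 0.639 − 0.5 × 0.639²] = 4.17 mA.

Triode; I_D = 4.17 mA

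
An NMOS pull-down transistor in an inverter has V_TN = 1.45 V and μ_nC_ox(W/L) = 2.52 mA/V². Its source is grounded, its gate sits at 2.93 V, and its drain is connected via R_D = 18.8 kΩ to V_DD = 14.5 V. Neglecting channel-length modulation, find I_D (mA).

V_GS = V_G = 2.93 V, so V_ov = 2.93 − 1.45 = 1.48 V.
Assume saturation: I_D = ½ k_n V_ov² = 0.5 × 2.52 × 1.48² = 2.76 mA, giving V_DS = V_DD − I_D R_D = 14.5 − 2.76 × 18.8 = -37.4 V.
But -37.4 V < V_ov = 1.48 V, so the device is actually in triode.
In triode I_D = k_n[V_ov V_DS − ½ V_DS²] and I_D = (V_DD − V_DS)/R_D. Equating: 23.7 V_DS² − 71.12 V_DS + 14.5 = 0, giving V_DS = 0.22 V (the root below V_ov).
I_D = (14.5 − 0.22) / 18.8 = 0.76 mA.

I_D = 0.760 mA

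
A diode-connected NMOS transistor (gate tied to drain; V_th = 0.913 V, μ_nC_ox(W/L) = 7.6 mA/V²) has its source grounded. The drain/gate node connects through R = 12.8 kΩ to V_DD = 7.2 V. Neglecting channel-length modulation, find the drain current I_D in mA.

With gate tied to drain, V_GS = V_DS ≥ V_GS − V_th, so the device is in saturation.
KCL at the drain: ½ k_n (V_GS − V_th)² = (V_DD − V_GS)/R.
Let x = V_GS − 0.913. Then 48.6 x² + x − 6.287 = 0, giving x = 0.349 V (positive root), so V_GS = 1.26 V.
I_D = (V_DD − V_GS)/R = (7.2 − 1.26) / 12.8 = 0.464 mA.

I_D = 0.464 mA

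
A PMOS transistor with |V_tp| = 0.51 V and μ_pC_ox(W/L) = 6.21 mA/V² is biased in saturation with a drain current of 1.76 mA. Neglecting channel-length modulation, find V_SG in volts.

V_SG = 1.26 V

In saturation I_D = ½ k_p (V_SG − |V_tp|)², so V_SG − |V_tp| = √(2 I_D / k_p) = √(2 × 1.76 / 6.21) = 0.753 V.
V_SG = 0.51 + 0.753 = 1.26 V.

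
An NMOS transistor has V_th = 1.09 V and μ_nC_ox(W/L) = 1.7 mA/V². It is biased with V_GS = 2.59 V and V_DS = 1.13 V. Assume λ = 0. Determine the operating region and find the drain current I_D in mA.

V_ov = V_GS − V_th = 2.59 − 1.09 = 1.5 V.
Since V_DS = 1.13 V < V_ov = 1.5 V, the device is in the triode region.
I_D = k_n [V_ov · V_DS − ½ V_DS²] = 1.7 × [1.5 × 1.13 − 0.5 × 1.13²] = 1.8 mA.

Triode; I_D = 1.80 mA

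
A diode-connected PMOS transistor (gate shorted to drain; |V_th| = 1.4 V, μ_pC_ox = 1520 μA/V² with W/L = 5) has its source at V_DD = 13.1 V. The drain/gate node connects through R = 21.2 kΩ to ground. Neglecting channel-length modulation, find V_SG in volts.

V_SG = 1.77 V

With gate tied to drain, V_SG = V_SD ≥ V_SG − |V_th|, so the device is in saturation.
k_p = μ_pC_ox · (W/L) = 7.6 mA/V².
KCL at the drain: ½ k_p (V_SG − |V_th|)² = (V_DD − V_SG)/R.
Let x = V_SG − 1.4. Then 80.6 x² + x − 11.7 = 0, giving x = 0.375 V (positive root), so V_SG = 1.77 V.
I_D = (V_DD − V_SG)/R = (13.1 − 1.77) / 21.2 = 0.534 mA.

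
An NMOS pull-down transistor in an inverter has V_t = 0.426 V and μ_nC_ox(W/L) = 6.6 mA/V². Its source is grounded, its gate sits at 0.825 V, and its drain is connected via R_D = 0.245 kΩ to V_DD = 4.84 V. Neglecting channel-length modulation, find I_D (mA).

V_GS = V_G = 0.825 V, so V_ov = 0.825 − 0.426 = 0.399 V.
Assume saturation: I_D = ½ k_n V_ov² = 0.5 × 6.6 × 0.399² = 0.525 mA, giving V_DS = V_DD − I_D R_D = 4.84 − 0.525 × 0.245 = 4.71 V.
V_DS = 4.71 V ≥ V_ov = 0.399 V, confirming saturation.

I_D = 0.525 mA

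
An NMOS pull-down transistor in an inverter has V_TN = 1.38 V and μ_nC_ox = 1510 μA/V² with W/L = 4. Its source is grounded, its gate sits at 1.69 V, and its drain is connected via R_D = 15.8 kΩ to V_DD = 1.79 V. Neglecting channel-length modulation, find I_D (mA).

I_D = 0.109 mA

V_GS = V_G = 1.69 V, so V_ov = 1.69 − 1.38 = 0.31 V.
k_n = μ_nC_ox · (W/L) = 6.04 mA/V².
Assume saturation: I_D = ½ k_n V_ov² = 0.5 × 6.04 × 0.31² = 0.29 mA, giving V_DS = V_DD − I_D R_D = 1.79 − 0.29 × 15.8 = -2.8 V.
But -2.8 V < V_ov = 0.31 V, so the device is actually in triode.
In triode I_D = k_n[V_ov V_DS − ½ V_DS²] and I_D = (V_DD − V_DS)/R_D. Equating: 47.7 V_DS² − 30.58 V_DS + 1.79 = 0, giving V_DS = 0.0651 V (the root below V_ov).
I_D = (1.79 − 0.0651) / 15.8 = 0.109 mA.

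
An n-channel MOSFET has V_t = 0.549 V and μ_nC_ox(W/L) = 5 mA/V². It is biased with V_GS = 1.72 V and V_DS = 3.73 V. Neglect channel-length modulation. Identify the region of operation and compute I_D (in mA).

Saturation; I_D = 3.43 mA

V_ov = V_GS − V_t = 1.72 − 0.549 = 1.17 V.
Since V_DS = 3.73 V ≥ V_ov = 1.17 V, the device is in saturation.
I_D = ½ k_n V_ov² = 0.5 × 5 × 1.17² = 3.43 mA.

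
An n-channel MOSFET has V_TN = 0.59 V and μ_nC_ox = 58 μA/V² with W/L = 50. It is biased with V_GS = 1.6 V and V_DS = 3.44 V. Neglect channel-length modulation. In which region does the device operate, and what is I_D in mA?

k_n = μ_nC_ox · (W/L) = 2.9 mA/V².
V_ov = V_GS − V_TN = 1.6 − 0.59 = 1.01 V.
Since V_DS = 3.44 V ≥ V_ov = 1.01 V, the device is in saturation.
I_D = ½ k_n V_ov² = 0.5 × 2.9 × 1.01² = 1.48 mA.

Saturation; I_D = 1.48 mA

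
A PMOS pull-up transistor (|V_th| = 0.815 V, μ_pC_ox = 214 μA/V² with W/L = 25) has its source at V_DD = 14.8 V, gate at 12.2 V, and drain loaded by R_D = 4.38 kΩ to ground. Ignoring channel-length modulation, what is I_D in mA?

V_SG = V_DD − V_G = 14.8 − 12.2 = 2.6 V, so V_ov = 2.6 − 0.815 = 1.79 V.
k_p = μ_pC_ox · (W/L) = 5.35 mA/V².
Assume saturation: I_D = ½ k_p V_ov² = 0.5 × 5.35 × 1.79² = 8.52 mA, giving V_SD = V_DD − I_D R_D = 14.8 − 8.52 × 4.38 = -22.5 V.
But -22.5 V < V_ov = 1.79 V, so the device is actually in triode.
In triode I_D = k_p[V_ov V_SD − ½ V_SD²] and I_D = (V_DD − V_SD)/R_D. Equating: 11.7 V_SD² − 42.83 V_SD + 14.8 = 0, giving V_SD = 0.386 V (the root below V_ov).
I_D = (14.8 − 0.386) / 4.38 = 3.29 mA.

I_D = 3.29 mA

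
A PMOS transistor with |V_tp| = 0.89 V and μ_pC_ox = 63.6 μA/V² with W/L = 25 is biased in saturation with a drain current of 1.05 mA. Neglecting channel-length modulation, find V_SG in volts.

V_SG = 2.04 V

k_p = μ_pC_ox · (W/L) = 1.59 mA/V².
In saturation I_D = ½ k_p (V_SG − |V_tp|)², so V_SG − |V_tp| = √(2 I_D / k_p) = √(2 × 1.05 / 1.59) = 1.15 V.
V_SG = 0.89 + 1.15 = 2.04 V.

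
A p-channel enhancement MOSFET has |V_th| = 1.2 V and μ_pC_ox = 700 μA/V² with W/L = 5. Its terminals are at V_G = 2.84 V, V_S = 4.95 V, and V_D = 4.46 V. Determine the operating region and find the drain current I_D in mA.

Triode; I_D = 1.14 mA

V_SG = V_S − V_G = 4.95 − 2.84 = 2.11 V; V_SD = V_S − V_D = 4.95 − 4.46 = 0.49 V.
k_p = μ_pC_ox · (W/L) = 3.5 mA/V².
V_ov = V_SG − |V_th| = 2.11 − 1.2 = 0.91 V.
Since V_SD = 0.49 V < V_ov = 0.91 V, the device is in the triode region.
I_D = k_p [V_ov · V_SD − ½ V_SD²] = 3.5 × [0.91 × 0.49 − 0.5 × 0.49²] = 1.14 mA.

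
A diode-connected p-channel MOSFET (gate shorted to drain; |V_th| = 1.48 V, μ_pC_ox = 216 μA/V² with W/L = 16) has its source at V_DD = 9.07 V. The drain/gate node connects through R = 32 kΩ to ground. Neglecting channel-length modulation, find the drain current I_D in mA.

With gate tied to drain, V_SG = V_SD ≥ V_SG − |V_th|, so the device is in saturation.
k_p = μ_pC_ox · (W/L) = 3.456 mA/V².
KCL at the drain: ½ k_p (V_SG − |V_th|)² = (V_DD − V_SG)/R.
Let x = V_SG − 1.48. Then 55.3 x² + x − 7.59 = 0, giving x = 0.362 V (positive root), so V_SG = 1.84 V.
I_D = (V_DD − V_SG)/R = (9.07 − 1.84) / 32 = 0.226 mA.

I_D = 0.226 mA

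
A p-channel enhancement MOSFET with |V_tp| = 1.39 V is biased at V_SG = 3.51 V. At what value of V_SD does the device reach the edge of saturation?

The boundary between triode and saturation is V_SD = V_SG − |V_tp| = V_ov.
V_ov = 3.51 − 1.39 = 2.12 V.

V_SD,sat = 2.12 V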